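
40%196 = 40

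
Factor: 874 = 2^1*19^1*23^1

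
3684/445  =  8 + 124/445=8.28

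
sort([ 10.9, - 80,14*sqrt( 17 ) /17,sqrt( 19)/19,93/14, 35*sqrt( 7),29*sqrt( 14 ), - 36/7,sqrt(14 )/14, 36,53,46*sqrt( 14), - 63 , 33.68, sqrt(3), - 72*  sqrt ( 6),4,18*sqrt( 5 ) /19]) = [ - 72* sqrt(6), - 80, - 63, - 36/7,sqrt( 19)/19, sqrt(14)/14, sqrt(3 ), 18*sqrt( 5)/19,14*sqrt (17)/17, 4,93/14,10.9, 33.68, 36,  53,35*sqrt (7 ),29 * sqrt (14), 46*sqrt (14)] 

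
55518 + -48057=7461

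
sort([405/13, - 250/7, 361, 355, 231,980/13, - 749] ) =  [-749, - 250/7, 405/13, 980/13, 231 , 355, 361]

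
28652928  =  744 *38512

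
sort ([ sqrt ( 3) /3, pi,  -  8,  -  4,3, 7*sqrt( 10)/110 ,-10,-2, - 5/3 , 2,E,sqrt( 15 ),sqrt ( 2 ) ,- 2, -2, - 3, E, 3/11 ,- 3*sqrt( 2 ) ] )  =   [-10 ,-8, - 3*sqrt( 2), - 4, - 3, - 2, - 2, -2,-5/3,7*sqrt(10 ) /110 , 3/11  ,  sqrt(3)/3,sqrt(2 ),2,E,E , 3, pi,sqrt( 15)] 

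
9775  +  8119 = 17894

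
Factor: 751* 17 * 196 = 2^2*7^2*17^1*751^1 = 2502332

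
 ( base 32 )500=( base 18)FE8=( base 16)1400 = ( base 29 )62G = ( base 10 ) 5120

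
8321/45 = 184 + 41/45 =184.91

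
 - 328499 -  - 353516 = 25017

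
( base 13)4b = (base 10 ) 63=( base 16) 3F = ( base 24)2f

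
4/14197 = 4/14197 = 0.00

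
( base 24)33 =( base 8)113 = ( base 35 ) 25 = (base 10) 75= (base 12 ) 63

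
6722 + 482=7204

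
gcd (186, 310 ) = 62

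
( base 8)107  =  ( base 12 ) 5B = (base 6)155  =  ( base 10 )71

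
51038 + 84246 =135284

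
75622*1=75622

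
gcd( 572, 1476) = 4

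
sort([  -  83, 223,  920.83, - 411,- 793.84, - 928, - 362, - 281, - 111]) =[ - 928, - 793.84, - 411,  -  362,-281, - 111, - 83, 223, 920.83]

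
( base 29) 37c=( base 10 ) 2738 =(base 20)6gi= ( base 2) 101010110010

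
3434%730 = 514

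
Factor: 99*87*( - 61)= - 3^3*11^1 * 29^1 * 61^1=- 525393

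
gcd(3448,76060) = 4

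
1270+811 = 2081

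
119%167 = 119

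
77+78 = 155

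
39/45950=39/45950 = 0.00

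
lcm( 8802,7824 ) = 70416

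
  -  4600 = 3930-8530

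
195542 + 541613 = 737155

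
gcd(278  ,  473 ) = 1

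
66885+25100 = 91985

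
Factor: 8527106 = 2^1*7^1 * 609079^1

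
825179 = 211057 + 614122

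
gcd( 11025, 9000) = 225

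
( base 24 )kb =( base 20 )14B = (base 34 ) EF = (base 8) 753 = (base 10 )491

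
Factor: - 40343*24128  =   - 2^6*13^1*29^1*40343^1= - 973395904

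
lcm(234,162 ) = 2106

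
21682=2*10841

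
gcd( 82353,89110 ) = 1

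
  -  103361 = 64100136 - 64203497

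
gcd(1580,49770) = 790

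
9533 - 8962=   571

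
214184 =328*653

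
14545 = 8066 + 6479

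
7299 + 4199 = 11498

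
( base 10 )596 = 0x254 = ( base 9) 732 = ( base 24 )10k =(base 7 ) 1511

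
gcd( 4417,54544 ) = 7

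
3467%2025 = 1442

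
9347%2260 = 307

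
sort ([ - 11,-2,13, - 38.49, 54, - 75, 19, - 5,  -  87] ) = [ - 87,-75, - 38.49, - 11 , - 5,-2,  13 , 19, 54] 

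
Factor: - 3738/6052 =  - 2^(- 1)*3^1* 7^1*17^(  -  1) =- 21/34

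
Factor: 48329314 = 2^1*11^1*89^1*24683^1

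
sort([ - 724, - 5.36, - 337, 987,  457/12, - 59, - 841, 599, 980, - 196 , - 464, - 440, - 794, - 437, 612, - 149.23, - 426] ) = [ - 841, - 794, - 724, - 464,-440,-437, - 426, - 337, - 196, - 149.23, - 59, - 5.36, 457/12,  599,612, 980,987 ]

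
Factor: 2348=2^2*587^1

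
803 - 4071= -3268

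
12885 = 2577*5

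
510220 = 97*5260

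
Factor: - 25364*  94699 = -2401945436 = -2^2 * 11^1 * 17^1*373^1*8609^1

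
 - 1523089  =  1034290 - 2557379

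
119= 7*17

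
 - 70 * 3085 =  - 215950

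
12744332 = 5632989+7111343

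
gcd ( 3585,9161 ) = 1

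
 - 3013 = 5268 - 8281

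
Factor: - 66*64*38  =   - 2^8*3^1*11^1* 19^1 = - 160512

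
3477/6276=1159/2092 = 0.55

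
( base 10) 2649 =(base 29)34A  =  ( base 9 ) 3563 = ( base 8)5131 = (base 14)D73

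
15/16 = 15/16 = 0.94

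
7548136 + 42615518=50163654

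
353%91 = 80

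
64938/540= 10823/90 = 120.26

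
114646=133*862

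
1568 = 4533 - 2965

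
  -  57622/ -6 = 28811/3 = 9603.67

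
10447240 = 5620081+4827159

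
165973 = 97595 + 68378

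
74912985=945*79273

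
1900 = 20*95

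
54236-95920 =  - 41684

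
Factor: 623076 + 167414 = 2^1*5^1*137^1*577^1 = 790490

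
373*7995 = 2982135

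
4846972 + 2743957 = 7590929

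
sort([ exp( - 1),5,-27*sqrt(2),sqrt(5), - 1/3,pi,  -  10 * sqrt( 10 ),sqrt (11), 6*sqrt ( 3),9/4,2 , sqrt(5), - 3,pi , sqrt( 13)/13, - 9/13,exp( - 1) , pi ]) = [ - 27*sqrt(2), - 10*sqrt( 10 ), - 3, - 9/13 , - 1/3, sqrt( 13)/13,exp( - 1 ),exp( - 1 ) , 2,sqrt(5 ) , sqrt(5 ) , 9/4,pi , pi,pi,sqrt(11 ),5, 6* sqrt( 3 ) ] 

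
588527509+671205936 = 1259733445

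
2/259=2/259= 0.01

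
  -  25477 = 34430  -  59907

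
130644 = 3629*36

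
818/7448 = 409/3724=0.11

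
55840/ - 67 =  - 55840/67 = - 833.43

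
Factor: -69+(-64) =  - 133  =  - 7^1 * 19^1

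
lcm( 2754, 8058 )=217566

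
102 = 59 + 43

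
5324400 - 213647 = 5110753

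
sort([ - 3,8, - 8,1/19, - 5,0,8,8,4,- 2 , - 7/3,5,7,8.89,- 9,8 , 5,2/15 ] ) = [-9,- 8, - 5,-3, - 7/3, - 2,0,1/19,2/15,4,5,5, 7,8,8,8, 8, 8.89 ] 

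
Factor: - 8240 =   -  2^4 * 5^1*103^1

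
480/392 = 60/49=1.22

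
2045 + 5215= 7260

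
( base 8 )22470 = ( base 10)9528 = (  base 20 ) 13g8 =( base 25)f63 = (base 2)10010100111000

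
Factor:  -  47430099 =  -3^2*19^1  *  79^1*3511^1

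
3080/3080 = 1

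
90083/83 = 90083/83 = 1085.34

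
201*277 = 55677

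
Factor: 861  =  3^1 * 7^1*41^1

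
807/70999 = 807/70999 = 0.01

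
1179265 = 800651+378614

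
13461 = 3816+9645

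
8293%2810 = 2673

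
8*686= 5488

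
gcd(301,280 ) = 7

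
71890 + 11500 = 83390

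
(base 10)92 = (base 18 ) 52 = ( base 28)38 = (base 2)1011100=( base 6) 232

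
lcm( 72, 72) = 72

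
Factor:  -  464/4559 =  - 2^4*29^1*47^( - 1) * 97^ ( - 1 )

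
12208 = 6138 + 6070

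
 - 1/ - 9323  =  1/9323 = 0.00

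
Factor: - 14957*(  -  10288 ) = 2^4*643^1*14957^1   =  153877616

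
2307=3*769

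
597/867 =199/289 = 0.69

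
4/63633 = 4/63633 = 0.00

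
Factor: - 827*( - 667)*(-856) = -2^3 * 23^1*29^1*107^1*827^1= - 472177304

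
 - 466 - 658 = -1124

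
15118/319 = 15118/319=47.39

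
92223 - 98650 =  - 6427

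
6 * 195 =1170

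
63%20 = 3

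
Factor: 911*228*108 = 2^4  *  3^4*19^1*911^1 = 22432464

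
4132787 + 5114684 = 9247471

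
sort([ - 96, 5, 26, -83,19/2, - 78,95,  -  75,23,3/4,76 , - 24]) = [-96, - 83, - 78, - 75,-24  ,  3/4,5, 19/2,23, 26,76,95 ]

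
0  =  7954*0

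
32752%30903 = 1849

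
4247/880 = 4 + 727/880= 4.83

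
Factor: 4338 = 2^1*3^2 * 241^1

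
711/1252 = 711/1252 = 0.57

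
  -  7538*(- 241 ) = 1816658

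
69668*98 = 6827464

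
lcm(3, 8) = 24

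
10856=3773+7083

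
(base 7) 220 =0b1110000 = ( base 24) 4g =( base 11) a2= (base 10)112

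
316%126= 64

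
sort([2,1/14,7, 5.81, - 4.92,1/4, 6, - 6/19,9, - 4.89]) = [ - 4.92, - 4.89, - 6/19,1/14,1/4 , 2,5.81,6 , 7,9]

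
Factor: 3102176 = 2^5 * 7^1*11^1*1259^1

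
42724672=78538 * 544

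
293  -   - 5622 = 5915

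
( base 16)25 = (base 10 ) 37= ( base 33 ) 14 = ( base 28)19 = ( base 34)13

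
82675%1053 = 541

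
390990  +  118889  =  509879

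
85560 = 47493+38067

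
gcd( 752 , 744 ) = 8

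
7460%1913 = 1721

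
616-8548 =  - 7932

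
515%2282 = 515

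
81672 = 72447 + 9225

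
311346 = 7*44478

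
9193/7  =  1313 + 2/7= 1313.29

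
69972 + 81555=151527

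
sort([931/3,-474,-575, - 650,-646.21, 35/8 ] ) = [ - 650,-646.21,  -  575, - 474,35/8,931/3] 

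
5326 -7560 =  - 2234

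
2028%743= 542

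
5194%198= 46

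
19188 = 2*9594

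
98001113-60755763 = 37245350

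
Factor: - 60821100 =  - 2^2*3^2 * 5^2*67579^1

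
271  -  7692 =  - 7421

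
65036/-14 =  - 32518/7 = - 4645.43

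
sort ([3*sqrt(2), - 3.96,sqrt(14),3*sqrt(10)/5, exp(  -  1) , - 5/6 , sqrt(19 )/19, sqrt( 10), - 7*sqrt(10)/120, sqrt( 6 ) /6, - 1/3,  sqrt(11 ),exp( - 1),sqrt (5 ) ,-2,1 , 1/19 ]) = [ - 3.96,-2,- 5/6, - 1/3, - 7 * sqrt( 10) /120,1/19 , sqrt(19) /19 , exp(  -  1),exp( - 1 ),sqrt( 6)/6, 1,3 * sqrt(10) /5, sqrt( 5),sqrt(10),  sqrt(11),sqrt( 14),  3* sqrt (2) ]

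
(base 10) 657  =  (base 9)810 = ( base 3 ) 220100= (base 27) o9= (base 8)1221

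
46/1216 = 23/608 = 0.04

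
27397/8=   27397/8 = 3424.62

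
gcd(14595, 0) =14595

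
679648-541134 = 138514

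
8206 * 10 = 82060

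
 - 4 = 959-963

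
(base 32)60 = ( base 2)11000000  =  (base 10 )192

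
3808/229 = 16  +  144/229 = 16.63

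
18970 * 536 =10167920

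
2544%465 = 219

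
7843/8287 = 7843/8287=0.95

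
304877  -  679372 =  - 374495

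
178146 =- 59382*(-3)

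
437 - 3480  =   - 3043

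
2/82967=2/82967 = 0.00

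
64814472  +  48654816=113469288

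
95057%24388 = 21893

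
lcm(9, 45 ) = 45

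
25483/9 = 2831+4/9 =2831.44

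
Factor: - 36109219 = - 36109219^1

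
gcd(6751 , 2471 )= 1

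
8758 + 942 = 9700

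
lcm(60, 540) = 540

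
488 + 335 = 823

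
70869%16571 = 4585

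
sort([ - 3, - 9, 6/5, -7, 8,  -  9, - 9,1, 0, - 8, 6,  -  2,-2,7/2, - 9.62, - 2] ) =[ - 9.62,  -  9, - 9, - 9, - 8, - 7, - 3,-2,- 2, - 2,0,1,6/5, 7/2,6,8]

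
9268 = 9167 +101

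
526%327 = 199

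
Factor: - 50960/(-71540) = 52/73 = 2^2*13^1*73^ ( - 1 ) 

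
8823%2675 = 798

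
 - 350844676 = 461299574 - 812144250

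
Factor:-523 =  - 523^1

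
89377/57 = 1568 + 1/57 = 1568.02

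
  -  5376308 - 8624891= -14001199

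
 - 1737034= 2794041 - 4531075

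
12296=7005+5291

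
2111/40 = 52+31/40 = 52.77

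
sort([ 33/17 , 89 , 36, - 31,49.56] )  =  [-31, 33/17 , 36,  49.56,89] 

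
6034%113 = 45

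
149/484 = 149/484 = 0.31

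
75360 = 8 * 9420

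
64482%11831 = 5327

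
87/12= 7 + 1/4 = 7.25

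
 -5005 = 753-5758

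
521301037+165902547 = 687203584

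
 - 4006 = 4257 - 8263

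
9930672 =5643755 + 4286917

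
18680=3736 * 5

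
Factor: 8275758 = 2^1*3^1*149^1*9257^1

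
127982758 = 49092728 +78890030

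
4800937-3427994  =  1372943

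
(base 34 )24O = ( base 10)2472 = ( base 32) 2d8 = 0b100110101000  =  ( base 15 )aec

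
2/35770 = 1/17885 = 0.00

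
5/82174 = 5/82174=   0.00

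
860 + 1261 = 2121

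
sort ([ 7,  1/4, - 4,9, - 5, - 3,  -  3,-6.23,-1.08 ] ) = [ - 6.23, - 5,-4, - 3, - 3, - 1.08,1/4, 7,9]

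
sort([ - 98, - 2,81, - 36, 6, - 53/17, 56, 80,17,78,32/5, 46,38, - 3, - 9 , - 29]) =[ - 98, - 36, - 29, - 9, - 53/17, - 3, -2,6,32/5,17 , 38,46,56, 78 , 80, 81 ]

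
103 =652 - 549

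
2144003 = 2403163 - 259160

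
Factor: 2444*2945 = 2^2 *5^1*13^1*19^1*31^1*47^1 = 7197580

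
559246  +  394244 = 953490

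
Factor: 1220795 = 5^1*244159^1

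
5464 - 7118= - 1654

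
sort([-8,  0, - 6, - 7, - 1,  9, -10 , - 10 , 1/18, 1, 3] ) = [ - 10, - 10, - 8,- 7,- 6, - 1, 0,1/18,1, 3, 9 ]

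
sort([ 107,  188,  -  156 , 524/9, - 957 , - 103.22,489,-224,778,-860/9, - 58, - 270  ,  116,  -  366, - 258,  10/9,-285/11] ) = [-957, - 366,-270, - 258, - 224, - 156,-103.22, - 860/9,  -  58, - 285/11, 10/9,524/9 , 107,  116,188, 489 , 778]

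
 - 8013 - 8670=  - 16683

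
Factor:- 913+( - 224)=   -  3^1*379^1 = - 1137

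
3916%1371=1174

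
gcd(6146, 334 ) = 2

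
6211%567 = 541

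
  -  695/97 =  - 695/97 = - 7.16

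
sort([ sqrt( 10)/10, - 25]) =[- 25,sqrt( 10) /10]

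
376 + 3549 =3925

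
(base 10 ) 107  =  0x6b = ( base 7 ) 212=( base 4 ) 1223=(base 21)52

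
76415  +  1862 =78277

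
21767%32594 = 21767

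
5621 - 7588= - 1967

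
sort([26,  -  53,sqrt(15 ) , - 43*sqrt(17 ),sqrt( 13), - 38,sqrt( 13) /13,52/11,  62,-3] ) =[ - 43* sqrt (17), - 53, - 38, - 3 , sqrt( 13 )/13,sqrt( 13),sqrt( 15 ),52/11, 26, 62] 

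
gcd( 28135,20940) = 5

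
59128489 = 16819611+42308878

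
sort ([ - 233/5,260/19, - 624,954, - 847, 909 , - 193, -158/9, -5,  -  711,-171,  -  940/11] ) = [-847, - 711, - 624, - 193,  -  171,  -  940/11,-233/5,-158/9,  -  5, 260/19,909,  954] 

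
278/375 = 278/375 = 0.74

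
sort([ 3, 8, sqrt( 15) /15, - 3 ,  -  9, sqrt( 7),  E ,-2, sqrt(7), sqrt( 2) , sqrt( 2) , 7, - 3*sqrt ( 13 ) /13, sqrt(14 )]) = [ - 9,-3,-2, - 3*sqrt(13 )/13, sqrt( 15 ) /15, sqrt (2),  sqrt( 2),sqrt( 7), sqrt( 7) , E,3, sqrt( 14 ), 7 , 8 ]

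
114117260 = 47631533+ 66485727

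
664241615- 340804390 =323437225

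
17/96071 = 17/96071= 0.00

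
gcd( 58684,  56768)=4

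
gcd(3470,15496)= 2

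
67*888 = 59496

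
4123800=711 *5800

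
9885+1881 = 11766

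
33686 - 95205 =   -  61519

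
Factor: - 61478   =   - 2^1*59^1*521^1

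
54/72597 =18/24199 = 0.00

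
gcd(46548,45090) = 54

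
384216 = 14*27444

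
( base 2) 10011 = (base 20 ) J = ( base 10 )19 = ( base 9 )21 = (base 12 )17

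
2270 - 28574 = -26304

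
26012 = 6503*4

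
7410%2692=2026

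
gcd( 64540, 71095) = 5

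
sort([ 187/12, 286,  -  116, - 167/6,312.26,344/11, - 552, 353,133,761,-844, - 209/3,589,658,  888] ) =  [ - 844, - 552,-116 , - 209/3, - 167/6,187/12,344/11, 133, 286,312.26,353,589,  658,761,888]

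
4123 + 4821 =8944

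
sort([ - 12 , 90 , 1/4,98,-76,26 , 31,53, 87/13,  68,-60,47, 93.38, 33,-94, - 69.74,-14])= [-94, - 76  , - 69.74, - 60, - 14,-12,1/4, 87/13,26,31,33, 47, 53,68, 90 , 93.38, 98 ]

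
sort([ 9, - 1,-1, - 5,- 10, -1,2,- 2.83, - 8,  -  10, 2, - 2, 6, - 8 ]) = [ - 10, - 10, - 8, - 8, - 5, - 2.83, - 2, - 1, - 1, - 1, 2 , 2,6, 9 ]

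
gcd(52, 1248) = 52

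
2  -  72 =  - 70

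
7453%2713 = 2027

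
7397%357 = 257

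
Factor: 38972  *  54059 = 2^2*9743^1*54059^1 = 2106787348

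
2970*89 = 264330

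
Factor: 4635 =3^2*5^1*103^1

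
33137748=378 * 87666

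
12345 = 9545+2800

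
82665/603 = 9185/67 = 137.09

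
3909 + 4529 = 8438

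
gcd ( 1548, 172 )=172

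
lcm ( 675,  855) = 12825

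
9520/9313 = 9520/9313 = 1.02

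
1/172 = 1/172=0.01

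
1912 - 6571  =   - 4659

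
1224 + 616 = 1840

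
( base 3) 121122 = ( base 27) gh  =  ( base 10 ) 449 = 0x1C1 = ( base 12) 315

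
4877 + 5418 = 10295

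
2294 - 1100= 1194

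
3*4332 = 12996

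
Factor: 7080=2^3 * 3^1*5^1 * 59^1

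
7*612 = 4284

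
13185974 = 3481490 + 9704484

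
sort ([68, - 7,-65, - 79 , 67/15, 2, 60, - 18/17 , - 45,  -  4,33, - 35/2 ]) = [  -  79, - 65, - 45,-35/2 , - 7, - 4 , - 18/17,2, 67/15 , 33, 60,  68 ]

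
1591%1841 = 1591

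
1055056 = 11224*94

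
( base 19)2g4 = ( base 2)10000000110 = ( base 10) 1030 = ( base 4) 100012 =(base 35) TF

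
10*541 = 5410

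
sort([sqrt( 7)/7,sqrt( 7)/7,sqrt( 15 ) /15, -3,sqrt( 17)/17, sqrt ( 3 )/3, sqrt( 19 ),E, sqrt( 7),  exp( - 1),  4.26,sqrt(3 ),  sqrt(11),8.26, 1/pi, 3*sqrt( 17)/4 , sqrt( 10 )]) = [ - 3,sqrt( 17)/17, sqrt( 15)/15,1/pi,exp(-1),sqrt( 7)/7,sqrt( 7)/7, sqrt( 3)/3,sqrt( 3),sqrt (7),E, 3*sqrt(17) /4, sqrt( 10),sqrt(11),4.26,sqrt( 19 ),8.26] 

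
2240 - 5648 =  - 3408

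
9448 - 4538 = 4910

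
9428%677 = 627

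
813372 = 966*842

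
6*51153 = 306918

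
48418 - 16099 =32319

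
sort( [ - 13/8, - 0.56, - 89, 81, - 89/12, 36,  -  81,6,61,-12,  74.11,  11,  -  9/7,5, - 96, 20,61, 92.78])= [  -  96, - 89,-81, - 12, - 89/12,-13/8,-9/7,  -  0.56,5, 6, 11,20, 36, 61,  61, 74.11, 81,92.78] 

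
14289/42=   340  +  3/14 = 340.21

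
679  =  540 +139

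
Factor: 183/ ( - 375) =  - 5^( - 3)*61^1= - 61/125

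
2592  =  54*48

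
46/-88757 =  - 1 + 3857/3859 = - 0.00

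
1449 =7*207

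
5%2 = 1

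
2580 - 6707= -4127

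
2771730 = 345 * 8034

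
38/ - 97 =- 1  +  59/97 = - 0.39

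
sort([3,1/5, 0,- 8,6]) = [ - 8,0  ,  1/5,3,6] 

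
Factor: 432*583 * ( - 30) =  - 7555680 =- 2^5 * 3^4*5^1*11^1*53^1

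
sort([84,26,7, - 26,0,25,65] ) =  [  -  26,0,7  ,  25,26  ,  65,84] 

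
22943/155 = 22943/155 = 148.02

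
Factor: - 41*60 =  - 2460   =  - 2^2 * 3^1*5^1*41^1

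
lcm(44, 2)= 44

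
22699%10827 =1045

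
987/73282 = 987/73282 = 0.01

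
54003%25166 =3671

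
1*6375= 6375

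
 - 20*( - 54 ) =1080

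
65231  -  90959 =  - 25728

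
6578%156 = 26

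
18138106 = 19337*938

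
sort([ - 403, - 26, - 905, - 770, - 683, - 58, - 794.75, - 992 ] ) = [ - 992, - 905, - 794.75, - 770,-683 , - 403, - 58,  -  26]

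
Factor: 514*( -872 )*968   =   - 433865344  =  - 2^7*11^2*109^1*257^1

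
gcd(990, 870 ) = 30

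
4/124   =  1/31 = 0.03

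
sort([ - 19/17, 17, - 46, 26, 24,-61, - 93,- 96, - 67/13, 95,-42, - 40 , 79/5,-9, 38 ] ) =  [ - 96  ,- 93, - 61, - 46, -42, - 40  , - 9, - 67/13, - 19/17, 79/5, 17, 24, 26,  38,95 ] 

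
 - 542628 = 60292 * (-9 ) 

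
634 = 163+471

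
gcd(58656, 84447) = 3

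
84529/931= 84529/931 = 90.79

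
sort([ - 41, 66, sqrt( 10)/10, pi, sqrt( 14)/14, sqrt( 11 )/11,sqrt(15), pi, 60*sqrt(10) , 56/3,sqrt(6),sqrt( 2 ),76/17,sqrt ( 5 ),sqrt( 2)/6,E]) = [ - 41, sqrt(  2)/6 , sqrt( 14)/14, sqrt( 11)/11,sqrt( 10 )/10,sqrt(2), sqrt( 5), sqrt( 6),E,pi,pi,sqrt( 15),  76/17,56/3, 66 , 60*sqrt( 10) ]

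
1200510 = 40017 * 30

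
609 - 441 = 168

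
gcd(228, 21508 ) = 76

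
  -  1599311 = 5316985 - 6916296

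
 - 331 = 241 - 572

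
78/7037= 78/7037 = 0.01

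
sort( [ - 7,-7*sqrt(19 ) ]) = [ - 7*sqrt( 19 ), - 7] 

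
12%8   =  4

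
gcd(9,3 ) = 3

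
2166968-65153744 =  - 62986776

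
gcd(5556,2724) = 12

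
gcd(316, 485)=1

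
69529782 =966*71977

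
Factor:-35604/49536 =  - 23/32 = -2^( - 5 )*23^1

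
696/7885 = 696/7885 = 0.09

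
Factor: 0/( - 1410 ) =0 = 0^1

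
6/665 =6/665 = 0.01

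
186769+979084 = 1165853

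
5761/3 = 5761/3=   1920.33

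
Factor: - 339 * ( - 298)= 2^1*3^1*113^1*149^1 = 101022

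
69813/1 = 69813 = 69813.00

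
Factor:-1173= -3^1*17^1* 23^1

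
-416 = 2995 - 3411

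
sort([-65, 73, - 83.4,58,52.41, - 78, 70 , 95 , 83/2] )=[ - 83.4, - 78,-65,83/2,52.41,58, 70,73 , 95] 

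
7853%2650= 2553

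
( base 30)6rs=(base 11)4761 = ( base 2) 1100001011110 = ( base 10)6238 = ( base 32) 62u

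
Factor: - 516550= - 2^1*5^2*10331^1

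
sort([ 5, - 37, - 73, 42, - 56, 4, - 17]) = [ - 73,-56, - 37, - 17, 4,5,  42 ]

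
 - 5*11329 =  - 56645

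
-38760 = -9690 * 4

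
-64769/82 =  - 64769/82 = -789.87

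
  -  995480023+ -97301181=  -1092781204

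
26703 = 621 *43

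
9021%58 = 31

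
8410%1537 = 725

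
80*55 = 4400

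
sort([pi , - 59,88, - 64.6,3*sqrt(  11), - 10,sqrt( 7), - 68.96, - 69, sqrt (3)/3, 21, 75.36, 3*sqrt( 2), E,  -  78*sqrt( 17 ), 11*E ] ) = [ - 78*sqrt(17), - 69, - 68.96, - 64.6, - 59, - 10, sqrt( 3) /3, sqrt(7),E,pi,3*sqrt(2 ), 3 * sqrt( 11), 21 , 11*E,75.36, 88]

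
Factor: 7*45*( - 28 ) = - 2^2 * 3^2*5^1*7^2 = - 8820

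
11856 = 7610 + 4246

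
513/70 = 513/70=7.33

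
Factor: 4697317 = 4697317^1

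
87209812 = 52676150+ 34533662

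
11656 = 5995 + 5661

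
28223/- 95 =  -28223/95= -297.08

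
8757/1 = 8757  =  8757.00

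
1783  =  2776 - 993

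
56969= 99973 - 43004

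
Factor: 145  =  5^1*29^1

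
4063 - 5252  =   - 1189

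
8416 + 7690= 16106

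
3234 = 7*462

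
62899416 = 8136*7731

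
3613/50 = 72  +  13/50 = 72.26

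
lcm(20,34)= 340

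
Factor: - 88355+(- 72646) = -161001 =-3^3*67^1*89^1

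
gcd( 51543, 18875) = 1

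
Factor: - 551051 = - 643^1*857^1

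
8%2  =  0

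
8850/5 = 1770 = 1770.00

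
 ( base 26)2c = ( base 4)1000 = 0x40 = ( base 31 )22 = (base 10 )64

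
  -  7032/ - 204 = 34 + 8/17 = 34.47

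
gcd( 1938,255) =51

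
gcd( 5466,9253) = 1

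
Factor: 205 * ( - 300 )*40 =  - 2460000  =  - 2^5 * 3^1*5^4*41^1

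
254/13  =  254/13 = 19.54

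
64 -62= 2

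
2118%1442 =676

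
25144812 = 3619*6948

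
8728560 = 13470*648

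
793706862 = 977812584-184105722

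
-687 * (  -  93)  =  63891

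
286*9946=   2844556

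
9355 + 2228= 11583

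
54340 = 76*715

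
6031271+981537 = 7012808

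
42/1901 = 42/1901 = 0.02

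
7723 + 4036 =11759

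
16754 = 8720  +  8034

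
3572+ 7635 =11207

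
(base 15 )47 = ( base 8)103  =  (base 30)27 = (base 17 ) 3g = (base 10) 67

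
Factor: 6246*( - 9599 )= - 2^1*3^2*29^1* 331^1*347^1 = - 59955354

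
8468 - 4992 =3476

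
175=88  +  87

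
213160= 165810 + 47350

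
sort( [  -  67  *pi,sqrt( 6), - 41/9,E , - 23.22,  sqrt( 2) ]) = [ - 67*pi, - 23.22, - 41/9  ,  sqrt(2), sqrt ( 6),E ]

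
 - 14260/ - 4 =3565 + 0/1 = 3565.00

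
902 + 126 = 1028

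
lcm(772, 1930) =3860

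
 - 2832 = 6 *(-472 )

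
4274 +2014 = 6288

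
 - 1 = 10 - 11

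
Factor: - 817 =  - 19^1*43^1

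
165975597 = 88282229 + 77693368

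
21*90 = 1890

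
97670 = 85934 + 11736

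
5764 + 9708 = 15472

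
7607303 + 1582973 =9190276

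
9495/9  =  1055=   1055.00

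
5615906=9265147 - 3649241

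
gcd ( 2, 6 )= 2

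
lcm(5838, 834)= 5838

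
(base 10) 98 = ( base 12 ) 82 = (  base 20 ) 4I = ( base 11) 8A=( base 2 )1100010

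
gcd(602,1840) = 2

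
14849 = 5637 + 9212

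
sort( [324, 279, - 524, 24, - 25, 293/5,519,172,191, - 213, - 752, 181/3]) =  [ - 752,  -  524, - 213, - 25, 24, 293/5, 181/3, 172,191, 279,  324, 519 ] 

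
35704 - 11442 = 24262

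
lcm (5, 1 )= 5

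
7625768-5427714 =2198054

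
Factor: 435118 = 2^1*217559^1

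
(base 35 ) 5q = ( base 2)11001001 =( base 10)201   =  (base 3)21110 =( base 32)69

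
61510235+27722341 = 89232576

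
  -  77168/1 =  - 77168 = - 77168.00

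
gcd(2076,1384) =692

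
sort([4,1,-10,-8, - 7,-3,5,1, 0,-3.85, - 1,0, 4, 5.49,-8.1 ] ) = [ - 10, -8.1,-8, - 7,- 3.85 , - 3, - 1, 0,0,1, 1, 4, 4, 5, 5.49]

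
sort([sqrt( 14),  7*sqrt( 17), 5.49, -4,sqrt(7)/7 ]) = [ - 4,  sqrt(7)/7,sqrt( 14 ),5.49,7*sqrt (17 )]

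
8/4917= 8/4917=0.00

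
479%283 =196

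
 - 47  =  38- 85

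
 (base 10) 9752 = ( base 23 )IA0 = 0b10011000011000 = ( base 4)2120120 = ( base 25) FF2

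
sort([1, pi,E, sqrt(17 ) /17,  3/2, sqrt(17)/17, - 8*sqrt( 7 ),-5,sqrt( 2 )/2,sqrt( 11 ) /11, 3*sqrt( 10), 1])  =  [- 8*sqrt( 7), - 5, sqrt( 17) /17, sqrt( 17)/17,  sqrt( 11 ) /11, sqrt ( 2 )/2,1, 1,3/2,E, pi, 3*sqrt( 10 )] 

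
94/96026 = 47/48013 = 0.00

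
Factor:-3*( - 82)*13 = 3198= 2^1*3^1 * 13^1*41^1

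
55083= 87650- 32567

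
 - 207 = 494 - 701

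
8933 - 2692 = 6241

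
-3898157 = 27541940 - 31440097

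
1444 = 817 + 627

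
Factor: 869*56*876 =42629664 = 2^5*3^1*7^1*11^1*73^1*79^1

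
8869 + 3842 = 12711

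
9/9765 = 1/1085 =0.00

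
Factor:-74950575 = -3^1*5^2*7^1*367^1* 389^1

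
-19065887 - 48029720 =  - 67095607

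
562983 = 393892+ 169091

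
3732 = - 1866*( - 2 ) 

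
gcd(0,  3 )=3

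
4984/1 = 4984 = 4984.00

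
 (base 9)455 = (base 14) 1CA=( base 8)566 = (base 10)374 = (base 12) 272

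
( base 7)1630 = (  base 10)658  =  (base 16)292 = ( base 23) 15e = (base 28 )NE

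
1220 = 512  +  708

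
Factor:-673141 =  - 7^1*23^1*37^1*113^1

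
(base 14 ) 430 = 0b1100111010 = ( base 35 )nl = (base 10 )826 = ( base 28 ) 11e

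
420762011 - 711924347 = -291162336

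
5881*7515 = 44195715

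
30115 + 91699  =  121814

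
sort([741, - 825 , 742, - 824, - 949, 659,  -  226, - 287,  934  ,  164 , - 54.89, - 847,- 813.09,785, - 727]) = [ - 949, - 847, - 825, - 824, -813.09, - 727, - 287, - 226, - 54.89,164, 659,741, 742, 785,934 ]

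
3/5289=1/1763 = 0.00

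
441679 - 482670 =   -  40991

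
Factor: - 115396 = -2^2*17^1 * 1697^1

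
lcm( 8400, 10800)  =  75600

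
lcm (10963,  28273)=537187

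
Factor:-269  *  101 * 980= -26625620 = -2^2*5^1*7^2 * 101^1*269^1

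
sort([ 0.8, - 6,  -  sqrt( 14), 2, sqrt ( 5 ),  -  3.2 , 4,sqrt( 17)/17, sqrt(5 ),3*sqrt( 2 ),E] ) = [  -  6, - sqrt(14 ), - 3.2, sqrt( 17 )/17, 0.8 , 2, sqrt( 5),sqrt(5) , E, 4,3*sqrt(2 )] 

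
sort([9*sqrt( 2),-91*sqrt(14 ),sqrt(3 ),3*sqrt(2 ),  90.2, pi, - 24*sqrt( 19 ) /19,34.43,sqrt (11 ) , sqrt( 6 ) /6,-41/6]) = [-91* sqrt( 14 ),- 41/6, -24* sqrt(19)/19,sqrt( 6 )/6 , sqrt( 3),pi,sqrt(11 ),  3*sqrt( 2 ), 9*sqrt( 2),  34.43,90.2 ]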